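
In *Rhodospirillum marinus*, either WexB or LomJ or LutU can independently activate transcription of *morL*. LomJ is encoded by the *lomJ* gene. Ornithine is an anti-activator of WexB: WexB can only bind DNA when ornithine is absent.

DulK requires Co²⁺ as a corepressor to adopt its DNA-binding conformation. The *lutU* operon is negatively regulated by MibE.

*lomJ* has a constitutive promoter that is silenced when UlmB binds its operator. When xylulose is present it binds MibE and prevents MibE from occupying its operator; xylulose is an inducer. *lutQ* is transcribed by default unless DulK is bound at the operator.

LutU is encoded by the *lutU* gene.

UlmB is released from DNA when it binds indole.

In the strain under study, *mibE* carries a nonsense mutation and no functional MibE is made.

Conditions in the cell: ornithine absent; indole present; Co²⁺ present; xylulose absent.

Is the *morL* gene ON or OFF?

ON

Ornithine is absent, so WexB is active.
Indole is present, so UlmB is inactive.
With no repressor bound, *lomJ* is transcribed.
So LomJ is produced and active.
MibE is non-functional in this strain, so it has no effect.
With no repressor bound, *lutU* is transcribed.
So LutU is produced and active.
Activator WexB is present, so *morL* is transcribed.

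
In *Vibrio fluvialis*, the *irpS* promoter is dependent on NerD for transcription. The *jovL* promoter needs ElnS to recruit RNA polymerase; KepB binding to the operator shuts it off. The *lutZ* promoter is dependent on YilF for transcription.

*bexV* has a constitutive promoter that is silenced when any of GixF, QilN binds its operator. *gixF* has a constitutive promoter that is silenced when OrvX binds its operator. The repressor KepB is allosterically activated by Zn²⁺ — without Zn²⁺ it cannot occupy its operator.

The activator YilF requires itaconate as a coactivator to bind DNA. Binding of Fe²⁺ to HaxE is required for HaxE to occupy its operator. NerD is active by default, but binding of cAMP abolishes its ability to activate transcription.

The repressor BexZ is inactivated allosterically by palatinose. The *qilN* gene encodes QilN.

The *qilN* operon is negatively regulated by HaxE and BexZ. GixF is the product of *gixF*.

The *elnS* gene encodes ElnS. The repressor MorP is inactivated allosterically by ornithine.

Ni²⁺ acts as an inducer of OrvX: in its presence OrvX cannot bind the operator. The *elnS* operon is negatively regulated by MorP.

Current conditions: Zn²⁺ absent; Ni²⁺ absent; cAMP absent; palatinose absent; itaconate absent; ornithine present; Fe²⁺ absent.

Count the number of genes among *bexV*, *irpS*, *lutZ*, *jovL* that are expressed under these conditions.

Ni²⁺ is absent, so OrvX is active.
With repressor OrvX bound, *gixF* is not transcribed.
So GixF is not produced.
Fe²⁺ is absent, so HaxE is inactive.
Palatinose is absent, so BexZ is active.
With repressor BexZ bound, *qilN* is not transcribed.
So QilN is not produced.
With no repressor bound, *bexV* is transcribed.
→ *bexV* is ON.
cAMP is absent, so NerD is active.
No repressor is bound and NerD is active, so *irpS* is transcribed.
→ *irpS* is ON.
Itaconate is absent, so YilF is inactive.
Required activator YilF is absent, so *lutZ* is not transcribed.
→ *lutZ* is OFF.
Ornithine is present, so MorP is inactive.
With no repressor bound, *elnS* is transcribed.
So ElnS is produced and active.
Zn²⁺ is absent, so KepB is inactive.
No repressor is bound and ElnS is active, so *jovL* is transcribed.
→ *jovL* is ON.
3 of the 4 genes are transcribed.

3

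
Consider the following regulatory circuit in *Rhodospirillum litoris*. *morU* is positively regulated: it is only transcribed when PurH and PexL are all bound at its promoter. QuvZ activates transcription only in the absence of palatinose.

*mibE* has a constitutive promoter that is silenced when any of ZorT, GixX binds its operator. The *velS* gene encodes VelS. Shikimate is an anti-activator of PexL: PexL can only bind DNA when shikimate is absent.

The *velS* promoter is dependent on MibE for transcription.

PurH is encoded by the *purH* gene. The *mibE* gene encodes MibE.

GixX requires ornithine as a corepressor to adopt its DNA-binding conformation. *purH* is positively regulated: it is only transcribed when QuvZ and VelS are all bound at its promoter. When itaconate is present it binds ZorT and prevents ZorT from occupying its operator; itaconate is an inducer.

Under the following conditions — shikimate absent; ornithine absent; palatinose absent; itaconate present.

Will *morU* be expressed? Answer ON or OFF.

ON

Palatinose is absent, so QuvZ is active.
Itaconate is present, so ZorT is inactive.
Ornithine is absent, so GixX is inactive.
With no repressor bound, *mibE* is transcribed.
So MibE is produced and active.
No repressor is bound and MibE is active, so *velS* is transcribed.
So VelS is produced and active.
No repressor is bound and QuvZ and VelS are active, so *purH* is transcribed.
So PurH is produced and active.
Shikimate is absent, so PexL is active.
No repressor is bound and PurH and PexL are active, so *morU* is transcribed.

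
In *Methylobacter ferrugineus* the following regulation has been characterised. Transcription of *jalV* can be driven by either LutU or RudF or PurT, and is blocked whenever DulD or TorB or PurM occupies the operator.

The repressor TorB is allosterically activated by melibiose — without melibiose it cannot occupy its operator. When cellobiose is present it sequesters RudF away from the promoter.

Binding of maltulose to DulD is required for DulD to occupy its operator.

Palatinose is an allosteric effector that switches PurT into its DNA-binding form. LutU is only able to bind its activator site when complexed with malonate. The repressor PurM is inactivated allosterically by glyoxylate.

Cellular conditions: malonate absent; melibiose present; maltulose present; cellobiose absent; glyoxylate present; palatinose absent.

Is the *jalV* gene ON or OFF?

OFF

Maltulose is present, so DulD is active.
Malonate is absent, so LutU is inactive.
Cellobiose is absent, so RudF is active.
Melibiose is present, so TorB is active.
Palatinose is absent, so PurT is inactive.
Glyoxylate is present, so PurM is inactive.
With repressor DulD bound, *jalV* is not transcribed.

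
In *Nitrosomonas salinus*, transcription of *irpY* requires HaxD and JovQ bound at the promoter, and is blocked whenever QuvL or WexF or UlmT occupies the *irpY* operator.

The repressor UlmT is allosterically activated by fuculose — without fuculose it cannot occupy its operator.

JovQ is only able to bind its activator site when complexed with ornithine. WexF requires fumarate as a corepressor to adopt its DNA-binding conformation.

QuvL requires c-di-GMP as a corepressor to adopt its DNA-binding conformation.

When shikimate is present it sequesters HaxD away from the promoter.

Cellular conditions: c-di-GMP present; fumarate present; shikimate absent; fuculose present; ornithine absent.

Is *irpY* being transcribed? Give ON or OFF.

c-di-GMP is present, so QuvL is active.
Shikimate is absent, so HaxD is active.
Ornithine is absent, so JovQ is inactive.
Fumarate is present, so WexF is active.
Fuculose is present, so UlmT is active.
With repressor QuvL bound, *irpY* is not transcribed.

OFF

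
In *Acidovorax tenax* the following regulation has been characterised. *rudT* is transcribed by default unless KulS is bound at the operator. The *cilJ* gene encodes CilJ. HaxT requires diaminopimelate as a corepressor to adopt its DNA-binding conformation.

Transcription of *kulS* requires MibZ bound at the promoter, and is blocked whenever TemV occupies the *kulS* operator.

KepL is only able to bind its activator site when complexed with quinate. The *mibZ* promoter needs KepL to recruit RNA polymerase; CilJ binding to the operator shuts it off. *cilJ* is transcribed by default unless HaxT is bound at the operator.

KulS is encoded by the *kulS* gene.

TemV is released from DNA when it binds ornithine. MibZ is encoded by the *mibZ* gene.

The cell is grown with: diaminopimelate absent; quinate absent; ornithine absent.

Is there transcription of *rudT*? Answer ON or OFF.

ON

Diaminopimelate is absent, so HaxT is inactive.
With no repressor bound, *cilJ* is transcribed.
So CilJ is produced and active.
Quinate is absent, so KepL is inactive.
With repressor CilJ bound, *mibZ* is not transcribed.
So MibZ is not produced.
Ornithine is absent, so TemV is active.
With repressor TemV bound, *kulS* is not transcribed.
So KulS is not produced.
With no repressor bound, *rudT* is transcribed.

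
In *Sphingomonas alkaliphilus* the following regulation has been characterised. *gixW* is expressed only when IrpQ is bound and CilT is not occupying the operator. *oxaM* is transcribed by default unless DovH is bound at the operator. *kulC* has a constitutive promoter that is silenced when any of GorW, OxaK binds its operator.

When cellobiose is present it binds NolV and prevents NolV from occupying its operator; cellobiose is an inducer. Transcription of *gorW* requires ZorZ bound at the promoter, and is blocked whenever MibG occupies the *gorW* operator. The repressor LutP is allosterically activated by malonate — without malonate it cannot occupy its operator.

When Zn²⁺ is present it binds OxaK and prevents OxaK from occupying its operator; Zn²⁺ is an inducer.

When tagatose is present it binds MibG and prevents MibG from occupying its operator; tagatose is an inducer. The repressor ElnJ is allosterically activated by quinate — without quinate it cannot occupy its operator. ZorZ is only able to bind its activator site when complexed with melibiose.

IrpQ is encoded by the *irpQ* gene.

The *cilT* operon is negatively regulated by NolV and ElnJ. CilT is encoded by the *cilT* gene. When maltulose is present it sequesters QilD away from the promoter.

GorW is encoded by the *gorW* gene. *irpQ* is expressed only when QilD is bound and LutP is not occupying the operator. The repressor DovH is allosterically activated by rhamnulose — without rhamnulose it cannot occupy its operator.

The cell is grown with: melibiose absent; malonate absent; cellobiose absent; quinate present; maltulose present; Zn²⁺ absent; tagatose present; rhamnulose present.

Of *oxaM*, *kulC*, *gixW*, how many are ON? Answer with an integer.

Rhamnulose is present, so DovH is active.
With repressor DovH bound, *oxaM* is not transcribed.
→ *oxaM* is OFF.
Tagatose is present, so MibG is inactive.
Melibiose is absent, so ZorZ is inactive.
Required activator ZorZ is absent, so *gorW* is not transcribed.
So GorW is not produced.
Zn²⁺ is absent, so OxaK is active.
With repressor OxaK bound, *kulC* is not transcribed.
→ *kulC* is OFF.
Cellobiose is absent, so NolV is active.
Quinate is present, so ElnJ is active.
With repressor NolV bound, *cilT* is not transcribed.
So CilT is not produced.
Maltulose is present, so QilD is inactive.
Malonate is absent, so LutP is inactive.
Required activator QilD is absent, so *irpQ* is not transcribed.
So IrpQ is not produced.
Required activator IrpQ is absent, so *gixW* is not transcribed.
→ *gixW* is OFF.
0 of the 3 genes are transcribed.

0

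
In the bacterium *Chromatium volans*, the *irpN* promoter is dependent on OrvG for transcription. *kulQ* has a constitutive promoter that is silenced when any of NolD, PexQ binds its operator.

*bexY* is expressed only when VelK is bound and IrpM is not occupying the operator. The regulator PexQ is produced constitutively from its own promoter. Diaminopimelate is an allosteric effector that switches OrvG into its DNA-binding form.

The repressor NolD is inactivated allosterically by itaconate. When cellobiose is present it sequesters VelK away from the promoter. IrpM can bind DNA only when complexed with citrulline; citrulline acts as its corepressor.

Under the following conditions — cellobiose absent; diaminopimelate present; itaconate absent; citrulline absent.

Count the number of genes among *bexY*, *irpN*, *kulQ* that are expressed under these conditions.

Cellobiose is absent, so VelK is active.
Citrulline is absent, so IrpM is inactive.
No repressor is bound and VelK is active, so *bexY* is transcribed.
→ *bexY* is ON.
Diaminopimelate is present, so OrvG is active.
No repressor is bound and OrvG is active, so *irpN* is transcribed.
→ *irpN* is ON.
Itaconate is absent, so NolD is active.
PexQ is produced constitutively and is active.
With repressor NolD bound, *kulQ* is not transcribed.
→ *kulQ* is OFF.
2 of the 3 genes are transcribed.

2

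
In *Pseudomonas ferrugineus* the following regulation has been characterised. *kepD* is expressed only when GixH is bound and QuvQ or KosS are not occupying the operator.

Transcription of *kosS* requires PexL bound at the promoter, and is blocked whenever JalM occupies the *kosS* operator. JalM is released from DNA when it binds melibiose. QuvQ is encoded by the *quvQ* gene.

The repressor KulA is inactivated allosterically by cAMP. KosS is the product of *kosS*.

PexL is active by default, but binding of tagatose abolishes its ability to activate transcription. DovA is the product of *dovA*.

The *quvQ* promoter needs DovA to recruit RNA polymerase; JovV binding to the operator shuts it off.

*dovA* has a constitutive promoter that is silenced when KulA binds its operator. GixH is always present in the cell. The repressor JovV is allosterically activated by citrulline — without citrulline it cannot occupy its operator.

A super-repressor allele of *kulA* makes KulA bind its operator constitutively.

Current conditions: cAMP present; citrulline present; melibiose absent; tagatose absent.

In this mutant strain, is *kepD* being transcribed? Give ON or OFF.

ON

KulA is constitutively active in this strain.
With repressor KulA bound, *dovA* is not transcribed.
So DovA is not produced.
Citrulline is present, so JovV is active.
With repressor JovV bound, *quvQ* is not transcribed.
So QuvQ is not produced.
GixH is produced constitutively and is active.
Tagatose is absent, so PexL is active.
Melibiose is absent, so JalM is active.
With repressor JalM bound, *kosS* is not transcribed.
So KosS is not produced.
No repressor is bound and GixH is active, so *kepD* is transcribed.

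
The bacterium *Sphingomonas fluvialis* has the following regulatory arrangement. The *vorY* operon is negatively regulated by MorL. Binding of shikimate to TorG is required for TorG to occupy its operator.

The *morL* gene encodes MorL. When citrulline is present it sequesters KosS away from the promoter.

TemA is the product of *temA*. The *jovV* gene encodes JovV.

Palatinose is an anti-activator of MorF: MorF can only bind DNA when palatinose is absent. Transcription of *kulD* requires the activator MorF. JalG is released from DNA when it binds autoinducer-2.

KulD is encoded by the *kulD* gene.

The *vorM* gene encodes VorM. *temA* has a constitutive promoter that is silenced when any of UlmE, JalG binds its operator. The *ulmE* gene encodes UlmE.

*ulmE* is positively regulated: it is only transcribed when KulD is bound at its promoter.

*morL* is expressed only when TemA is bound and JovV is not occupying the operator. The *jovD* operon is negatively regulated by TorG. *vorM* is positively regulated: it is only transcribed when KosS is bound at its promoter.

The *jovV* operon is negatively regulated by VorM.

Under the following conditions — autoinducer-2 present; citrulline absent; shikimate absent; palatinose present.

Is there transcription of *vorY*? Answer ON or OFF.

Palatinose is present, so MorF is inactive.
Required activator MorF is absent, so *kulD* is not transcribed.
So KulD is not produced.
Required activator KulD is absent, so *ulmE* is not transcribed.
So UlmE is not produced.
Autoinducer-2 is present, so JalG is inactive.
With no repressor bound, *temA* is transcribed.
So TemA is produced and active.
Citrulline is absent, so KosS is active.
No repressor is bound and KosS is active, so *vorM* is transcribed.
So VorM is produced and active.
With repressor VorM bound, *jovV* is not transcribed.
So JovV is not produced.
No repressor is bound and TemA is active, so *morL* is transcribed.
So MorL is produced and active.
With repressor MorL bound, *vorY* is not transcribed.

OFF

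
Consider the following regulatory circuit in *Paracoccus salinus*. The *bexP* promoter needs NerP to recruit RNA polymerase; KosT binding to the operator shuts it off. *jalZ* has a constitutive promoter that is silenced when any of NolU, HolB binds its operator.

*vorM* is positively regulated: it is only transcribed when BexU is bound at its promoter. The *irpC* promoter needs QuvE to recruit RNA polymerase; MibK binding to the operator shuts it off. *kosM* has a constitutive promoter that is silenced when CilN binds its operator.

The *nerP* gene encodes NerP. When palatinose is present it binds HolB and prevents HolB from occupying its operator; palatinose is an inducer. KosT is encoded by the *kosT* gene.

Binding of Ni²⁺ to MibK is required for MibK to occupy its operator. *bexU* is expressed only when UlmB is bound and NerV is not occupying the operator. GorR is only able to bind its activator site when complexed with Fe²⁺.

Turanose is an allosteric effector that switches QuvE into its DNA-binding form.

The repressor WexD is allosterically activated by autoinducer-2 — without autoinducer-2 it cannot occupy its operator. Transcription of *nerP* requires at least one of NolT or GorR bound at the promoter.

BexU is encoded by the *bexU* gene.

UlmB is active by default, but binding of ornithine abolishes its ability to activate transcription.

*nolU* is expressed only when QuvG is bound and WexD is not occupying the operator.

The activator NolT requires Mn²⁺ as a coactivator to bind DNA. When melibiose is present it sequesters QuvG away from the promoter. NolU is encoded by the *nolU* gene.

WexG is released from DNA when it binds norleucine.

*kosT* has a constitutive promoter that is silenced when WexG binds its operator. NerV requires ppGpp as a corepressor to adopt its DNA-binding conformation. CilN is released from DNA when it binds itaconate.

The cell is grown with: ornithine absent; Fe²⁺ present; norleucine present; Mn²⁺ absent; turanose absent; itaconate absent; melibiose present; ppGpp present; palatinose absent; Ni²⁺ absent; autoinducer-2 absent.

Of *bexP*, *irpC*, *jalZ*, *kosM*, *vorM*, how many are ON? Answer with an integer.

0

Norleucine is present, so WexG is inactive.
With no repressor bound, *kosT* is transcribed.
So KosT is produced and active.
Mn²⁺ is absent, so NolT is inactive.
Fe²⁺ is present, so GorR is active.
Activator GorR is present, so *nerP* is transcribed.
So NerP is produced and active.
With repressor KosT bound, *bexP* is not transcribed.
→ *bexP* is OFF.
Turanose is absent, so QuvE is inactive.
Ni²⁺ is absent, so MibK is inactive.
Required activator QuvE is absent, so *irpC* is not transcribed.
→ *irpC* is OFF.
Autoinducer-2 is absent, so WexD is inactive.
Melibiose is present, so QuvG is inactive.
Required activator QuvG is absent, so *nolU* is not transcribed.
So NolU is not produced.
Palatinose is absent, so HolB is active.
With repressor HolB bound, *jalZ* is not transcribed.
→ *jalZ* is OFF.
Itaconate is absent, so CilN is active.
With repressor CilN bound, *kosM* is not transcribed.
→ *kosM* is OFF.
Ornithine is absent, so UlmB is active.
ppGpp is present, so NerV is active.
With repressor NerV bound, *bexU* is not transcribed.
So BexU is not produced.
Required activator BexU is absent, so *vorM* is not transcribed.
→ *vorM* is OFF.
0 of the 5 genes are transcribed.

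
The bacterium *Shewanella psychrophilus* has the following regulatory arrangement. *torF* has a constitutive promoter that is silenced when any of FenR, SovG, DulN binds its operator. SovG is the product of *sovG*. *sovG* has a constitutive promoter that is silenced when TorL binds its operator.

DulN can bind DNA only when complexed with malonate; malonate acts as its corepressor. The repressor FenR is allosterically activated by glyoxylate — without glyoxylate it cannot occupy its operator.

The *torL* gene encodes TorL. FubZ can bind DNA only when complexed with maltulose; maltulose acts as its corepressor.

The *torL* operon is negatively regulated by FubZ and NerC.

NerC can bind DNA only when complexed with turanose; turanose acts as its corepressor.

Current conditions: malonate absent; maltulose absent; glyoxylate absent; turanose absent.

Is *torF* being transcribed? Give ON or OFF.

Glyoxylate is absent, so FenR is inactive.
Maltulose is absent, so FubZ is inactive.
Turanose is absent, so NerC is inactive.
With no repressor bound, *torL* is transcribed.
So TorL is produced and active.
With repressor TorL bound, *sovG* is not transcribed.
So SovG is not produced.
Malonate is absent, so DulN is inactive.
With no repressor bound, *torF* is transcribed.

ON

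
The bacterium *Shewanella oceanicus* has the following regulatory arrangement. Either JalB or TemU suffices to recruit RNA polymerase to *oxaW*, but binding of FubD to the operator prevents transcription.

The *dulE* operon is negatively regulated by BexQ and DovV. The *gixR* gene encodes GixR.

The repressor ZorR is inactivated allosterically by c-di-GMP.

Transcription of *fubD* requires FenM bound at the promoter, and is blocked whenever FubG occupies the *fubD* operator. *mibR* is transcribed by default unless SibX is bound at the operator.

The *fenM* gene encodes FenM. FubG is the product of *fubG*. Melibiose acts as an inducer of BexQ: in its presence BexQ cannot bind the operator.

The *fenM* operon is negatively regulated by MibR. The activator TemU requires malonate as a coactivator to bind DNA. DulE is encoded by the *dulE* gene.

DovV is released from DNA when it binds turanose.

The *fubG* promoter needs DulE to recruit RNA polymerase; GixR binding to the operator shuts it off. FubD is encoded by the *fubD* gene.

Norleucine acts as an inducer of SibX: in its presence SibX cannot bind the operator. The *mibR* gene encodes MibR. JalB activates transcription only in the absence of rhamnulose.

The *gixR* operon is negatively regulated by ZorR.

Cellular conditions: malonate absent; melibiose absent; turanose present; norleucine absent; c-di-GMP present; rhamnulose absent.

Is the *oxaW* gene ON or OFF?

Norleucine is absent, so SibX is active.
With repressor SibX bound, *mibR* is not transcribed.
So MibR is not produced.
With no repressor bound, *fenM* is transcribed.
So FenM is produced and active.
Melibiose is absent, so BexQ is active.
Turanose is present, so DovV is inactive.
With repressor BexQ bound, *dulE* is not transcribed.
So DulE is not produced.
c-di-GMP is present, so ZorR is inactive.
With no repressor bound, *gixR* is transcribed.
So GixR is produced and active.
With repressor GixR bound, *fubG* is not transcribed.
So FubG is not produced.
No repressor is bound and FenM is active, so *fubD* is transcribed.
So FubD is produced and active.
Rhamnulose is absent, so JalB is active.
Malonate is absent, so TemU is inactive.
With repressor FubD bound, *oxaW* is not transcribed.

OFF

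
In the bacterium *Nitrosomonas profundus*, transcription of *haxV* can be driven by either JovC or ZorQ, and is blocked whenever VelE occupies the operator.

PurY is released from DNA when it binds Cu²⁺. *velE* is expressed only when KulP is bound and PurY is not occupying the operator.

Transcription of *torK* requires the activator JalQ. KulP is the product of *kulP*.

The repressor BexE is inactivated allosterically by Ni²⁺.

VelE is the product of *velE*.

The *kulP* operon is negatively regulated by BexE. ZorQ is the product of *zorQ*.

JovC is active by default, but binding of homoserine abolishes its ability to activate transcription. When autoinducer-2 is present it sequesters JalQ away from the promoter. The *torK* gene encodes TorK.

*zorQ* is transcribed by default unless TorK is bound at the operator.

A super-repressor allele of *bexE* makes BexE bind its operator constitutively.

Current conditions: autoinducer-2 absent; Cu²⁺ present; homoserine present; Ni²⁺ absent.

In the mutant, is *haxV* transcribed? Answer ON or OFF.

Cu²⁺ is present, so PurY is inactive.
BexE is constitutively active in this strain.
With repressor BexE bound, *kulP* is not transcribed.
So KulP is not produced.
Required activator KulP is absent, so *velE* is not transcribed.
So VelE is not produced.
Homoserine is present, so JovC is inactive.
Autoinducer-2 is absent, so JalQ is active.
No repressor is bound and JalQ is active, so *torK* is transcribed.
So TorK is produced and active.
With repressor TorK bound, *zorQ* is not transcribed.
So ZorQ is not produced.
No activator is available at the *haxV* promoter, so *haxV* is not transcribed.

OFF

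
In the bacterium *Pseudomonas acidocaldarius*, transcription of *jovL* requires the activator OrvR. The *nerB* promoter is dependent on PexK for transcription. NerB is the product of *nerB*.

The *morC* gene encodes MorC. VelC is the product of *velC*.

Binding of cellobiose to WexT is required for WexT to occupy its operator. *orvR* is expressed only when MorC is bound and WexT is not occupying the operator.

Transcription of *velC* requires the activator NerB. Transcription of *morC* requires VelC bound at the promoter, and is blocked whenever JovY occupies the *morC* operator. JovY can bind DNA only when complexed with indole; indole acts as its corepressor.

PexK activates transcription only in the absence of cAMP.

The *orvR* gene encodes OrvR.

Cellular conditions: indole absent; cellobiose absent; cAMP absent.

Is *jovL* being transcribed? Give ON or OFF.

cAMP is absent, so PexK is active.
No repressor is bound and PexK is active, so *nerB* is transcribed.
So NerB is produced and active.
No repressor is bound and NerB is active, so *velC* is transcribed.
So VelC is produced and active.
Indole is absent, so JovY is inactive.
No repressor is bound and VelC is active, so *morC* is transcribed.
So MorC is produced and active.
Cellobiose is absent, so WexT is inactive.
No repressor is bound and MorC is active, so *orvR* is transcribed.
So OrvR is produced and active.
No repressor is bound and OrvR is active, so *jovL* is transcribed.

ON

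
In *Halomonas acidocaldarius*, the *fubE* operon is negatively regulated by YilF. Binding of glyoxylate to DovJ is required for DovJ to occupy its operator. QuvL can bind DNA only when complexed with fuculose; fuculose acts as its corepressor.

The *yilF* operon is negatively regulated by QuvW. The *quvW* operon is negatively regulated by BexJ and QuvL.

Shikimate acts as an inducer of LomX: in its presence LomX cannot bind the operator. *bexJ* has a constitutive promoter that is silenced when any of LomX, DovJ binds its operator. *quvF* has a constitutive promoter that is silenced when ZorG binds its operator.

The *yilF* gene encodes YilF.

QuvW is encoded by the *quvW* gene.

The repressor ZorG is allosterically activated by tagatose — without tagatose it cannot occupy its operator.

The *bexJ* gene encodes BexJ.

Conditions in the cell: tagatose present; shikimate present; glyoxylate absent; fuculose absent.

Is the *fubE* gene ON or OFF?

OFF

Shikimate is present, so LomX is inactive.
Glyoxylate is absent, so DovJ is inactive.
With no repressor bound, *bexJ* is transcribed.
So BexJ is produced and active.
Fuculose is absent, so QuvL is inactive.
With repressor BexJ bound, *quvW* is not transcribed.
So QuvW is not produced.
With no repressor bound, *yilF* is transcribed.
So YilF is produced and active.
With repressor YilF bound, *fubE* is not transcribed.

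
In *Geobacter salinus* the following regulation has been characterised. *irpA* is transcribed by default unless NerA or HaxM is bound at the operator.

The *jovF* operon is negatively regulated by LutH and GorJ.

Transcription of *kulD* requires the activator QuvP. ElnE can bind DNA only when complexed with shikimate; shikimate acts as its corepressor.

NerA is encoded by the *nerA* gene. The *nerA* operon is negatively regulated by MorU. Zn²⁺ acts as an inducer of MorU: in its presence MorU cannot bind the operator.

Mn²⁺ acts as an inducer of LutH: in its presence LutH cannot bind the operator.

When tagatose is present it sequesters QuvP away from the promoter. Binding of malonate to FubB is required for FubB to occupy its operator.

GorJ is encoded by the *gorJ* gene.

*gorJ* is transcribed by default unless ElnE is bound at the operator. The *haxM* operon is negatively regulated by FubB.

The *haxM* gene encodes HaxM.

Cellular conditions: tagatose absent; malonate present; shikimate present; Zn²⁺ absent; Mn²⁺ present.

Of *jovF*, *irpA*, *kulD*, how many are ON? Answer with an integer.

Mn²⁺ is present, so LutH is inactive.
Shikimate is present, so ElnE is active.
With repressor ElnE bound, *gorJ* is not transcribed.
So GorJ is not produced.
With no repressor bound, *jovF* is transcribed.
→ *jovF* is ON.
Zn²⁺ is absent, so MorU is active.
With repressor MorU bound, *nerA* is not transcribed.
So NerA is not produced.
Malonate is present, so FubB is active.
With repressor FubB bound, *haxM* is not transcribed.
So HaxM is not produced.
With no repressor bound, *irpA* is transcribed.
→ *irpA* is ON.
Tagatose is absent, so QuvP is active.
No repressor is bound and QuvP is active, so *kulD* is transcribed.
→ *kulD* is ON.
3 of the 3 genes are transcribed.

3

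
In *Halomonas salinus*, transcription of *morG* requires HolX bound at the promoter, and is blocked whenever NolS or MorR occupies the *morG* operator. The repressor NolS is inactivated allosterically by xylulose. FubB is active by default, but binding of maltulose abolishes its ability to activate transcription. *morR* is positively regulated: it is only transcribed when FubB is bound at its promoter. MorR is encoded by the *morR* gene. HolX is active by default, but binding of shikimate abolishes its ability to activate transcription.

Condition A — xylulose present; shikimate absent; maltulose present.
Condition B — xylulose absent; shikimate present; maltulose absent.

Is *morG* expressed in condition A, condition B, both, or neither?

A only

Condition A:
Xylulose is present, so NolS is inactive.
Shikimate is absent, so HolX is active.
Maltulose is present, so FubB is inactive.
Required activator FubB is absent, so *morR* is not transcribed.
So MorR is not produced.
No repressor is bound and HolX is active, so *morG* is transcribed.
→ *morG* is ON in A.
Condition B:
Xylulose is absent, so NolS is active.
Shikimate is present, so HolX is inactive.
Maltulose is absent, so FubB is active.
No repressor is bound and FubB is active, so *morR* is transcribed.
So MorR is produced and active.
With repressor NolS bound, *morG* is not transcribed.
→ *morG* is OFF in B.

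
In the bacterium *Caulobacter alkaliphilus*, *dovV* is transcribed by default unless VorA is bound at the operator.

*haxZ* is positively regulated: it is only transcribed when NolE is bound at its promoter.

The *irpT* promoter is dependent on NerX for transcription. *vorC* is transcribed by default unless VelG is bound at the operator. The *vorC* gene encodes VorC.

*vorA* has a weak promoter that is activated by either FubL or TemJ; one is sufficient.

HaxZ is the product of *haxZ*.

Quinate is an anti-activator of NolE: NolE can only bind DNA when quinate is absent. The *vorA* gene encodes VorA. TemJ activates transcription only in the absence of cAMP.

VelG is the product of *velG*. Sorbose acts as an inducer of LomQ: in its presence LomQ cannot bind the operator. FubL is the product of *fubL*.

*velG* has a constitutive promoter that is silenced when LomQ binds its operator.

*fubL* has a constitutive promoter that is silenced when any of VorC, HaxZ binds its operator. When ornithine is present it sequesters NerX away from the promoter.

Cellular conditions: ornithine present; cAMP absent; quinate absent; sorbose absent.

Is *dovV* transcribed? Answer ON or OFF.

Sorbose is absent, so LomQ is active.
With repressor LomQ bound, *velG* is not transcribed.
So VelG is not produced.
With no repressor bound, *vorC* is transcribed.
So VorC is produced and active.
Quinate is absent, so NolE is active.
No repressor is bound and NolE is active, so *haxZ* is transcribed.
So HaxZ is produced and active.
With repressor VorC bound, *fubL* is not transcribed.
So FubL is not produced.
cAMP is absent, so TemJ is active.
Activator TemJ is present, so *vorA* is transcribed.
So VorA is produced and active.
With repressor VorA bound, *dovV* is not transcribed.

OFF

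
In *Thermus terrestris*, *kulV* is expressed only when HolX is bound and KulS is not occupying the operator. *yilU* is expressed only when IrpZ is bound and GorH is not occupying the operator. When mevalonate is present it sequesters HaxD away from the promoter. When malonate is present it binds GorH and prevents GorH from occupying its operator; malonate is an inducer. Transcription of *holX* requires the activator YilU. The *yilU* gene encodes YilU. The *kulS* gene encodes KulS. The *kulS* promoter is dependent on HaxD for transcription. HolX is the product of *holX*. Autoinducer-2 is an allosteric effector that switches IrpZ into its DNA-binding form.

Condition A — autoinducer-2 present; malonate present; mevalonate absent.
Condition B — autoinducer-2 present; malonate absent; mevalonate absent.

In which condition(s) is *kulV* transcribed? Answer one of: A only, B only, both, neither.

neither

Condition A:
Autoinducer-2 is present, so IrpZ is active.
Malonate is present, so GorH is inactive.
No repressor is bound and IrpZ is active, so *yilU* is transcribed.
So YilU is produced and active.
No repressor is bound and YilU is active, so *holX* is transcribed.
So HolX is produced and active.
Mevalonate is absent, so HaxD is active.
No repressor is bound and HaxD is active, so *kulS* is transcribed.
So KulS is produced and active.
With repressor KulS bound, *kulV* is not transcribed.
→ *kulV* is OFF in A.
Condition B:
Autoinducer-2 is present, so IrpZ is active.
Malonate is absent, so GorH is active.
With repressor GorH bound, *yilU* is not transcribed.
So YilU is not produced.
Required activator YilU is absent, so *holX* is not transcribed.
So HolX is not produced.
Mevalonate is absent, so HaxD is active.
No repressor is bound and HaxD is active, so *kulS* is transcribed.
So KulS is produced and active.
With repressor KulS bound, *kulV* is not transcribed.
→ *kulV* is OFF in B.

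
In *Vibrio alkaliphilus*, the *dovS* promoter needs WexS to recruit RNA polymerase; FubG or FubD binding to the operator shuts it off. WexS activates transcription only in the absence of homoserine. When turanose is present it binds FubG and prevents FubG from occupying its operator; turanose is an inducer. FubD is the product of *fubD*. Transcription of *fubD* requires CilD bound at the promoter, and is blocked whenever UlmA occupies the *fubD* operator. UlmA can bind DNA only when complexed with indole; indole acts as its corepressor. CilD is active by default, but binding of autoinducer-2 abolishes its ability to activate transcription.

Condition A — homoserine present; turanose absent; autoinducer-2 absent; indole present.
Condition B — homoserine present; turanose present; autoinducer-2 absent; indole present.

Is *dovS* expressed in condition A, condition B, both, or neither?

Condition A:
Homoserine is present, so WexS is inactive.
Turanose is absent, so FubG is active.
Autoinducer-2 is absent, so CilD is active.
Indole is present, so UlmA is active.
With repressor UlmA bound, *fubD* is not transcribed.
So FubD is not produced.
With repressor FubG bound, *dovS* is not transcribed.
→ *dovS* is OFF in A.
Condition B:
Homoserine is present, so WexS is inactive.
Turanose is present, so FubG is inactive.
Autoinducer-2 is absent, so CilD is active.
Indole is present, so UlmA is active.
With repressor UlmA bound, *fubD* is not transcribed.
So FubD is not produced.
Required activator WexS is absent, so *dovS* is not transcribed.
→ *dovS* is OFF in B.

neither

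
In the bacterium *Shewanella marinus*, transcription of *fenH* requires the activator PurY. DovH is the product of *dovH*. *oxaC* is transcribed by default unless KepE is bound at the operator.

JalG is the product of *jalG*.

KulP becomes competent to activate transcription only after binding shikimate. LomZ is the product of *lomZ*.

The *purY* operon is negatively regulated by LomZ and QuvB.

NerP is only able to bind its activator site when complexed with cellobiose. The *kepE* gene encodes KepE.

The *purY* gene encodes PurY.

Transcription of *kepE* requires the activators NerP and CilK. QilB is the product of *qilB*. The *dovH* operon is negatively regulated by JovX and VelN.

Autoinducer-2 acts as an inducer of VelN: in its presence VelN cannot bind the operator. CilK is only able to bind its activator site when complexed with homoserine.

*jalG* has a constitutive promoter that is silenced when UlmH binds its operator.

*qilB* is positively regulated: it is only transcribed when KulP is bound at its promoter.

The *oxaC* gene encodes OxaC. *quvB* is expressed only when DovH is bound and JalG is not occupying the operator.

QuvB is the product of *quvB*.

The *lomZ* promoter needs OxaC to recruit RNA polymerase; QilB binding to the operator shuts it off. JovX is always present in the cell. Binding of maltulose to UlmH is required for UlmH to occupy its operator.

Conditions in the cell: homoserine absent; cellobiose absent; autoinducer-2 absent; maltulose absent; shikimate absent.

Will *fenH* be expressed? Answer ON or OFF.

OFF

Cellobiose is absent, so NerP is inactive.
Homoserine is absent, so CilK is inactive.
Required activator NerP is absent, so *kepE* is not transcribed.
So KepE is not produced.
With no repressor bound, *oxaC* is transcribed.
So OxaC is produced and active.
Shikimate is absent, so KulP is inactive.
Required activator KulP is absent, so *qilB* is not transcribed.
So QilB is not produced.
No repressor is bound and OxaC is active, so *lomZ* is transcribed.
So LomZ is produced and active.
JovX is produced constitutively and is active.
Autoinducer-2 is absent, so VelN is active.
With repressor JovX bound, *dovH* is not transcribed.
So DovH is not produced.
Maltulose is absent, so UlmH is inactive.
With no repressor bound, *jalG* is transcribed.
So JalG is produced and active.
With repressor JalG bound, *quvB* is not transcribed.
So QuvB is not produced.
With repressor LomZ bound, *purY* is not transcribed.
So PurY is not produced.
Required activator PurY is absent, so *fenH* is not transcribed.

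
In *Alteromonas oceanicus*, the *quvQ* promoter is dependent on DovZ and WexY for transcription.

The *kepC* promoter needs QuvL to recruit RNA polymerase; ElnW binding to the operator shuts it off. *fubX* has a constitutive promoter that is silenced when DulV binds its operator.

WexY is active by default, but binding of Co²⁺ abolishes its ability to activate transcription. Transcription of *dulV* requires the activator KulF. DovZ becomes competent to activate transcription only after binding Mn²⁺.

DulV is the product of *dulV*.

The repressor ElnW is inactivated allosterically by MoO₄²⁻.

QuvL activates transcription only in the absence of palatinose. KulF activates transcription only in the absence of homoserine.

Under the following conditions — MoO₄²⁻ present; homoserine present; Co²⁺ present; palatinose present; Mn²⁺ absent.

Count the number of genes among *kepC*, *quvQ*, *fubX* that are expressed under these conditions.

MoO₄²⁻ is present, so ElnW is inactive.
Palatinose is present, so QuvL is inactive.
Required activator QuvL is absent, so *kepC* is not transcribed.
→ *kepC* is OFF.
Mn²⁺ is absent, so DovZ is inactive.
Co²⁺ is present, so WexY is inactive.
Required activator DovZ is absent, so *quvQ* is not transcribed.
→ *quvQ* is OFF.
Homoserine is present, so KulF is inactive.
Required activator KulF is absent, so *dulV* is not transcribed.
So DulV is not produced.
With no repressor bound, *fubX* is transcribed.
→ *fubX* is ON.
1 of the 3 genes is transcribed.

1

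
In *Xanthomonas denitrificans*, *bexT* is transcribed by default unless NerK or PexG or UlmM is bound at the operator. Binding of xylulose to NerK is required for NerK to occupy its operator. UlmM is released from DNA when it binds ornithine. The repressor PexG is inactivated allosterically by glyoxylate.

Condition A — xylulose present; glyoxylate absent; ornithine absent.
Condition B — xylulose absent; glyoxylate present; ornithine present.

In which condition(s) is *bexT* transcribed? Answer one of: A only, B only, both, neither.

B only

Condition A:
Xylulose is present, so NerK is active.
Glyoxylate is absent, so PexG is active.
Ornithine is absent, so UlmM is active.
With repressor NerK bound, *bexT* is not transcribed.
→ *bexT* is OFF in A.
Condition B:
Xylulose is absent, so NerK is inactive.
Glyoxylate is present, so PexG is inactive.
Ornithine is present, so UlmM is inactive.
With no repressor bound, *bexT* is transcribed.
→ *bexT* is ON in B.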